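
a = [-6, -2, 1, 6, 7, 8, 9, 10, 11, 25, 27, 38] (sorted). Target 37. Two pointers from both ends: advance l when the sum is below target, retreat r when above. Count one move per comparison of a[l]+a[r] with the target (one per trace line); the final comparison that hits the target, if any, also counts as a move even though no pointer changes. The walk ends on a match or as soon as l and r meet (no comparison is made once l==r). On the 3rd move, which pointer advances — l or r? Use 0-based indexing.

l=0 r=11: -6+38=32 <37, l++
l=1 r=11: -2+38=36 <37, l++
l=2 r=11: 1+38=39 >37, r--

r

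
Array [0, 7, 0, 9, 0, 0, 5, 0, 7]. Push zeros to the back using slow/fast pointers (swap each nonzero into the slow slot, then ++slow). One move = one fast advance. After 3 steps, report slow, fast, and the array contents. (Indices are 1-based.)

slow=2, fast=4, a=[7, 0, 0, 9, 0, 0, 5, 0, 7]

(s=1,f=1) a[fast]=0 → fast++
(s=1,f=2) a[fast]=7≠0 swap→a[1]=7 → slow++,fast++
(s=2,f=3) a[fast]=0 → fast++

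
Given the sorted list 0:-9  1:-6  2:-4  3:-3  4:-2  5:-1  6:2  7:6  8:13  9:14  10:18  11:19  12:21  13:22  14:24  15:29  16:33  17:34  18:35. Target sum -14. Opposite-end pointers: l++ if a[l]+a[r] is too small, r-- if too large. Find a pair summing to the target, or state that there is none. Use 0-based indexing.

l=0 r=18: -9+35=26 >-14, r--
l=0 r=17: -9+34=25 >-14, r--
l=0 r=16: -9+33=24 >-14, r--
l=0 r=15: -9+29=20 >-14, r--
l=0 r=14: -9+24=15 >-14, r--
l=0 r=13: -9+22=13 >-14, r--
l=0 r=12: -9+21=12 >-14, r--
l=0 r=11: -9+19=10 >-14, r--
l=0 r=10: -9+18=9 >-14, r--
l=0 r=9: -9+14=5 >-14, r--
l=0 r=8: -9+13=4 >-14, r--
l=0 r=7: -9+6=-3 >-14, r--
l=0 r=6: -9+2=-7 >-14, r--
l=0 r=5: -9+-1=-10 >-14, r--
l=0 r=4: -9+-2=-11 >-14, r--
l=0 r=3: -9+-3=-12 >-14, r--
l=0 r=2: -9+-4=-13 >-14, r--
l=0 r=1: -9+-6=-15 <-14, l++

no pair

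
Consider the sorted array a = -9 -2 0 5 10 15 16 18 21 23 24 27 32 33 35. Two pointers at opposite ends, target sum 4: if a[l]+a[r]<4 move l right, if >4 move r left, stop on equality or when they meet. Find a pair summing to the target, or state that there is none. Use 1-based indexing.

no pair

l=1 r=15: -9+35=26 >4, r--
l=1 r=14: -9+33=24 >4, r--
l=1 r=13: -9+32=23 >4, r--
l=1 r=12: -9+27=18 >4, r--
l=1 r=11: -9+24=15 >4, r--
l=1 r=10: -9+23=14 >4, r--
l=1 r=9: -9+21=12 >4, r--
l=1 r=8: -9+18=9 >4, r--
l=1 r=7: -9+16=7 >4, r--
l=1 r=6: -9+15=6 >4, r--
l=1 r=5: -9+10=1 <4, l++
l=2 r=5: -2+10=8 >4, r--
l=2 r=4: -2+5=3 <4, l++
l=3 r=4: 0+5=5 >4, r--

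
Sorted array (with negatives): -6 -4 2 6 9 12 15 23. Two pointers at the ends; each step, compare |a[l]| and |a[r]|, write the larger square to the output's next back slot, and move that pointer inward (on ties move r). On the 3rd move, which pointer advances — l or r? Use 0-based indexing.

l=0 r=7: |-6|<=|23| out[7]=529, r--
l=0 r=6: |-6|<=|15| out[6]=225, r--
l=0 r=5: |-6|<=|12| out[5]=144, r--

r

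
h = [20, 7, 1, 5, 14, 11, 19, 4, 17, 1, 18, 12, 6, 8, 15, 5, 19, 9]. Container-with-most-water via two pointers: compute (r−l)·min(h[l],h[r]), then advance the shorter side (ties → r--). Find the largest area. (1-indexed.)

max area = 304

l=1 r=18: min(20,9)*17=153 best=153 *, r--
l=1 r=17: min(20,19)*16=304 best=304 *, r--
l=1 r=16: min(20,5)*15=75 best=304, r--
l=1 r=15: min(20,15)*14=210 best=304, r--
l=1 r=14: min(20,8)*13=104 best=304, r--
l=1 r=13: min(20,6)*12=72 best=304, r--
l=1 r=12: min(20,12)*11=132 best=304, r--
l=1 r=11: min(20,18)*10=180 best=304, r--
l=1 r=10: min(20,1)*9=9 best=304, r--
l=1 r=9: min(20,17)*8=136 best=304, r--
l=1 r=8: min(20,4)*7=28 best=304, r--
l=1 r=7: min(20,19)*6=114 best=304, r--
l=1 r=6: min(20,11)*5=55 best=304, r--
l=1 r=5: min(20,14)*4=56 best=304, r--
l=1 r=4: min(20,5)*3=15 best=304, r--
l=1 r=3: min(20,1)*2=2 best=304, r--
l=1 r=2: min(20,7)*1=7 best=304, r--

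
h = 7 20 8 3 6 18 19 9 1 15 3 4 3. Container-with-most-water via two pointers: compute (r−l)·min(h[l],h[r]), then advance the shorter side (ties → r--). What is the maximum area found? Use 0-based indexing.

max area = 120

[0,12] min(7,3)*12=36 best=36 * → r--
[0,11] min(7,4)*11=44 best=44 * → r--
[0,10] min(7,3)*10=30 best=44 → r--
[0,9] min(7,15)*9=63 best=63 * → l++
[1,9] min(20,15)*8=120 best=120 * → r--
[1,8] min(20,1)*7=7 best=120 → r--
[1,7] min(20,9)*6=54 best=120 → r--
[1,6] min(20,19)*5=95 best=120 → r--
[1,5] min(20,18)*4=72 best=120 → r--
[1,4] min(20,6)*3=18 best=120 → r--
[1,3] min(20,3)*2=6 best=120 → r--
[1,2] min(20,8)*1=8 best=120 → r--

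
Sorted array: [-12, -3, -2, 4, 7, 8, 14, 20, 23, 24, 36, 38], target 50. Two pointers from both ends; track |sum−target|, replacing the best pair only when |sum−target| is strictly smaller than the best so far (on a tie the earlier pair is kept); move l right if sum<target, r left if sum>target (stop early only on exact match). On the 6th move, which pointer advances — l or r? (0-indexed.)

l

l=0 r=11: -12+38=26 d=24 *, l++
l=1 r=11: -3+38=35 d=15 *, l++
l=2 r=11: -2+38=36 d=14 *, l++
l=3 r=11: 4+38=42 d=8 *, l++
l=4 r=11: 7+38=45 d=5 *, l++
l=5 r=11: 8+38=46 d=4 *, l++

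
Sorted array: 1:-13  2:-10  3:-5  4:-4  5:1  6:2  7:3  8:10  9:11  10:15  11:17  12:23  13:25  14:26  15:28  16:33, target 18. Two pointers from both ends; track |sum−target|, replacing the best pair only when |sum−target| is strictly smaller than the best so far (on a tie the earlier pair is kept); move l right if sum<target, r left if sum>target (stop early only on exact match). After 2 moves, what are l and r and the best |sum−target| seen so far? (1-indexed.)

l=2, r=15, best |Δ|=2

l=1 r=16: -13+33=20 d=2 *, r--
l=1 r=15: -13+28=15 d=3, l++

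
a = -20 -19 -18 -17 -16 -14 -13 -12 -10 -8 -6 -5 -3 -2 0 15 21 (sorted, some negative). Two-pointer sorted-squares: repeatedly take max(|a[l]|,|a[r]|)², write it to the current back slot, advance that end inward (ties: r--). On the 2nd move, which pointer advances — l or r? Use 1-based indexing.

l=1 r=17: |-20|<=|21| out[17]=441, r--
l=1 r=16: |-20|>|15| out[16]=400, l++

l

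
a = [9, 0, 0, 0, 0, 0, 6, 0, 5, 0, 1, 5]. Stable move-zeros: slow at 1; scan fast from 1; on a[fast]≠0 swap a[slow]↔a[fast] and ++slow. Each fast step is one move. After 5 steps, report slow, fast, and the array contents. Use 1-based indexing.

slow=1 fast=1: a[fast]=9≠0 swap→a[1]=9, slow++,fast++
slow=2 fast=2: a[fast]=0, fast++
slow=2 fast=3: a[fast]=0, fast++
slow=2 fast=4: a[fast]=0, fast++
slow=2 fast=5: a[fast]=0, fast++

slow=2, fast=6, a=[9, 0, 0, 0, 0, 0, 6, 0, 5, 0, 1, 5]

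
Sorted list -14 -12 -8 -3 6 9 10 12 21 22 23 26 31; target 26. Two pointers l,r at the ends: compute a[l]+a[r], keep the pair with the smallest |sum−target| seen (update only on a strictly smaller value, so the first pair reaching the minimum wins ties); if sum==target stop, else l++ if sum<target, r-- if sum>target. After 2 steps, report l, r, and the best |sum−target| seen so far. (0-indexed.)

l=2, r=12, best |Δ|=7

[0,12] -14+31=17 d=9 * → l++
[1,12] -12+31=19 d=7 * → l++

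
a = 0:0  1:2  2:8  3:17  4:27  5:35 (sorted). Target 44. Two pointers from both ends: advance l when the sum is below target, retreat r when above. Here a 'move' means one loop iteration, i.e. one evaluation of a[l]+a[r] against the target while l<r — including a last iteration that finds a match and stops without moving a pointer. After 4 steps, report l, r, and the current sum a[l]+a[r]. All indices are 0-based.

l=0 r=5: 0+35=35 <44, l++
l=1 r=5: 2+35=37 <44, l++
l=2 r=5: 8+35=43 <44, l++
l=3 r=5: 17+35=52 >44, r--

l=3, r=4, sum=44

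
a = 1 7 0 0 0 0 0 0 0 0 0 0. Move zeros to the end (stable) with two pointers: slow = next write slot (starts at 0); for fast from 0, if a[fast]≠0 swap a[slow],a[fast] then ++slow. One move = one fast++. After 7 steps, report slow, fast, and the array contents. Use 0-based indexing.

slow=2, fast=7, a=[1, 7, 0, 0, 0, 0, 0, 0, 0, 0, 0, 0]

slow=0 fast=0: a[fast]=1≠0 swap→a[0]=1, slow++,fast++
slow=1 fast=1: a[fast]=7≠0 swap→a[1]=7, slow++,fast++
slow=2 fast=2: a[fast]=0, fast++
slow=2 fast=3: a[fast]=0, fast++
slow=2 fast=4: a[fast]=0, fast++
slow=2 fast=5: a[fast]=0, fast++
slow=2 fast=6: a[fast]=0, fast++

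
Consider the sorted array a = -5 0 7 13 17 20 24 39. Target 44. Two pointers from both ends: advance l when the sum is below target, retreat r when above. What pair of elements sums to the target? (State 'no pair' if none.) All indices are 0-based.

l=0 r=7: -5+39=34 <44, l++
l=1 r=7: 0+39=39 <44, l++
l=2 r=7: 7+39=46 >44, r--
l=2 r=6: 7+24=31 <44, l++
l=3 r=6: 13+24=37 <44, l++
l=4 r=6: 17+24=41 <44, l++
l=5 r=6: 20+24=44, found

(20, 24)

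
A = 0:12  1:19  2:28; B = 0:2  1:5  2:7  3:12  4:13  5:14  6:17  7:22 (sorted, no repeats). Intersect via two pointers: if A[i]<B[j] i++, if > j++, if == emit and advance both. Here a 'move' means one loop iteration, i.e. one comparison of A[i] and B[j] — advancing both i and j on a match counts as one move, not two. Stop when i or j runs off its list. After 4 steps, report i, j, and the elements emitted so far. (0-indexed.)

i=1, j=4, emitted=[12]

[i=0,j=0] 12>2 → j++
[i=0,j=1] 12>5 → j++
[i=0,j=2] 12>7 → j++
[i=0,j=3] 12==12 emit → i++,j++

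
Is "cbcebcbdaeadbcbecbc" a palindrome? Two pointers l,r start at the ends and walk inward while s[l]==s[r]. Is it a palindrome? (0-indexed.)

palindrome

[0,18] 'c'=='c' → l++,r--
[1,17] 'b'=='b' → l++,r--
[2,16] 'c'=='c' → l++,r--
[3,15] 'e'=='e' → l++,r--
[4,14] 'b'=='b' → l++,r--
[5,13] 'c'=='c' → l++,r--
[6,12] 'b'=='b' → l++,r--
[7,11] 'd'=='d' → l++,r--
[8,10] 'a'=='a' → l++,r--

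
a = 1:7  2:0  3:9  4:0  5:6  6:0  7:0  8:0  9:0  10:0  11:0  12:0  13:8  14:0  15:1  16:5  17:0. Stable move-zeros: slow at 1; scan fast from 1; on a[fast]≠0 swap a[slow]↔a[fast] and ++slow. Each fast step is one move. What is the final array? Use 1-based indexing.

[7, 9, 6, 8, 1, 5, 0, 0, 0, 0, 0, 0, 0, 0, 0, 0, 0]

slow=1 fast=1: a[fast]=7≠0 swap→a[1]=7, slow++,fast++
slow=2 fast=2: a[fast]=0, fast++
slow=2 fast=3: a[fast]=9≠0 swap→a[2]=9, slow++,fast++
slow=3 fast=4: a[fast]=0, fast++
slow=3 fast=5: a[fast]=6≠0 swap→a[3]=6, slow++,fast++
slow=4 fast=6: a[fast]=0, fast++
slow=4 fast=7: a[fast]=0, fast++
slow=4 fast=8: a[fast]=0, fast++
slow=4 fast=9: a[fast]=0, fast++
slow=4 fast=10: a[fast]=0, fast++
slow=4 fast=11: a[fast]=0, fast++
slow=4 fast=12: a[fast]=0, fast++
slow=4 fast=13: a[fast]=8≠0 swap→a[4]=8, slow++,fast++
slow=5 fast=14: a[fast]=0, fast++
slow=5 fast=15: a[fast]=1≠0 swap→a[5]=1, slow++,fast++
slow=6 fast=16: a[fast]=5≠0 swap→a[6]=5, slow++,fast++
slow=7 fast=17: a[fast]=0, fast++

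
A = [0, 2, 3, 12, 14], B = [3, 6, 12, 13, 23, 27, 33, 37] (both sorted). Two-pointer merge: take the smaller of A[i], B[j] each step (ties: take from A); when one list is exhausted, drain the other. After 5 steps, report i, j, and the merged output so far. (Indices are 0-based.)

[i=0,j=0] A[i]=0<=B[j]=3 take 0 → i++
[i=1,j=0] A[i]=2<=B[j]=3 take 2 → i++
[i=2,j=0] A[i]=3<=B[j]=3 take 3 → i++
[i=3,j=0] A[i]=12>B[j]=3 take 3 → j++
[i=3,j=1] A[i]=12>B[j]=6 take 6 → j++

i=3, j=2, merged so far=[0, 2, 3, 3, 6]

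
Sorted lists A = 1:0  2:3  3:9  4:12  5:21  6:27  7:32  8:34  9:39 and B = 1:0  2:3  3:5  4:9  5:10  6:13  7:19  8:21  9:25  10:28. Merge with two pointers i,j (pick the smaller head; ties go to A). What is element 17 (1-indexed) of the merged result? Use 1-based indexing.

merged[17] = 32

i=1 j=1: A[i]=0<=B[j]=0 take 0, i++
i=2 j=1: A[i]=3>B[j]=0 take 0, j++
i=2 j=2: A[i]=3<=B[j]=3 take 3, i++
i=3 j=2: A[i]=9>B[j]=3 take 3, j++
i=3 j=3: A[i]=9>B[j]=5 take 5, j++
i=3 j=4: A[i]=9<=B[j]=9 take 9, i++
i=4 j=4: A[i]=12>B[j]=9 take 9, j++
i=4 j=5: A[i]=12>B[j]=10 take 10, j++
i=4 j=6: A[i]=12<=B[j]=13 take 12, i++
i=5 j=6: A[i]=21>B[j]=13 take 13, j++
i=5 j=7: A[i]=21>B[j]=19 take 19, j++
i=5 j=8: A[i]=21<=B[j]=21 take 21, i++
i=6 j=8: A[i]=27>B[j]=21 take 21, j++
i=6 j=9: A[i]=27>B[j]=25 take 25, j++
i=6 j=10: A[i]=27<=B[j]=28 take 27, i++
i=7 j=10: A[i]=32>B[j]=28 take 28, j++
i=7 j=11: B done, take A[i]=32, i++
i=8 j=11: B done, take A[i]=34, i++
i=9 j=11: B done, take A[i]=39, i++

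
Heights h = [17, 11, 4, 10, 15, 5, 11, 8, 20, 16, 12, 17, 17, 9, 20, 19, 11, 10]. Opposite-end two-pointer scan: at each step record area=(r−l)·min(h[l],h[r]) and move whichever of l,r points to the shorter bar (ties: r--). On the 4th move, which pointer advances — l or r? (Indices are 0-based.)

l=0 r=17: min(17,10)*17=170 best=170 *, r--
l=0 r=16: min(17,11)*16=176 best=176 *, r--
l=0 r=15: min(17,19)*15=255 best=255 *, l++
l=1 r=15: min(11,19)*14=154 best=255, l++

l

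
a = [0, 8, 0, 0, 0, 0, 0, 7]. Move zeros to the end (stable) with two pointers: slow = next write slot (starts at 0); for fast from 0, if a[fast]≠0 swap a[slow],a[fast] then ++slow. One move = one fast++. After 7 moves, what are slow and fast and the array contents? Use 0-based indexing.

slow=1, fast=7, a=[8, 0, 0, 0, 0, 0, 0, 7]

slow=0 fast=0: a[fast]=0, fast++
slow=0 fast=1: a[fast]=8≠0 swap→a[0]=8, slow++,fast++
slow=1 fast=2: a[fast]=0, fast++
slow=1 fast=3: a[fast]=0, fast++
slow=1 fast=4: a[fast]=0, fast++
slow=1 fast=5: a[fast]=0, fast++
slow=1 fast=6: a[fast]=0, fast++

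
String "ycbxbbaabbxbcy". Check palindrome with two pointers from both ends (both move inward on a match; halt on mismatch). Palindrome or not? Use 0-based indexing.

l=0 r=13: 'y'=='y', l++,r--
l=1 r=12: 'c'=='c', l++,r--
l=2 r=11: 'b'=='b', l++,r--
l=3 r=10: 'x'=='x', l++,r--
l=4 r=9: 'b'=='b', l++,r--
l=5 r=8: 'b'=='b', l++,r--
l=6 r=7: 'a'=='a', l++,r--

palindrome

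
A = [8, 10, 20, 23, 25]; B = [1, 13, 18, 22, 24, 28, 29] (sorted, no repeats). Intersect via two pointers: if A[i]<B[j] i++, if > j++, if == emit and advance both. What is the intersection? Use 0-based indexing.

i=0 j=0: 8>1, j++
i=0 j=1: 8<13, i++
i=1 j=1: 10<13, i++
i=2 j=1: 20>13, j++
i=2 j=2: 20>18, j++
i=2 j=3: 20<22, i++
i=3 j=3: 23>22, j++
i=3 j=4: 23<24, i++
i=4 j=4: 25>24, j++
i=4 j=5: 25<28, i++

intersection = []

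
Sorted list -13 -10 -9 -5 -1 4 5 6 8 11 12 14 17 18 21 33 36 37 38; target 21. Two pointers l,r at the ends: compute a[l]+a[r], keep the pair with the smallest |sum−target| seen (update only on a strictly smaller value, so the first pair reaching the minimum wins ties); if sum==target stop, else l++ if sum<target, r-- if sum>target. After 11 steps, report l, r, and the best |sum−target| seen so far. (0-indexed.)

l=5, r=12, best |Δ|=1

l=0 r=18: -13+38=25 d=4 *, r--
l=0 r=17: -13+37=24 d=3 *, r--
l=0 r=16: -13+36=23 d=2 *, r--
l=0 r=15: -13+33=20 d=1 *, l++
l=1 r=15: -10+33=23 d=2, r--
l=1 r=14: -10+21=11 d=10, l++
l=2 r=14: -9+21=12 d=9, l++
l=3 r=14: -5+21=16 d=5, l++
l=4 r=14: -1+21=20 d=1, l++
l=5 r=14: 4+21=25 d=4, r--
l=5 r=13: 4+18=22 d=1, r--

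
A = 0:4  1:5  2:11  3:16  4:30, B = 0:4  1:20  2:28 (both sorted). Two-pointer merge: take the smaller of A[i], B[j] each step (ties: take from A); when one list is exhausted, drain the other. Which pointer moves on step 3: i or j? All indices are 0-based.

[i=0,j=0] A[i]=4<=B[j]=4 take 4 → i++
[i=1,j=0] A[i]=5>B[j]=4 take 4 → j++
[i=1,j=1] A[i]=5<=B[j]=20 take 5 → i++

i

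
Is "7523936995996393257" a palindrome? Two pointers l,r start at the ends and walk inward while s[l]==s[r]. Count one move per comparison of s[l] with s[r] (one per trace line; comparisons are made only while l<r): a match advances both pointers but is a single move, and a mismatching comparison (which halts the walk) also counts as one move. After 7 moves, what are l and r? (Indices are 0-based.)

l=7, r=11

l=0 r=18: '7'=='7', l++,r--
l=1 r=17: '5'=='5', l++,r--
l=2 r=16: '2'=='2', l++,r--
l=3 r=15: '3'=='3', l++,r--
l=4 r=14: '9'=='9', l++,r--
l=5 r=13: '3'=='3', l++,r--
l=6 r=12: '6'=='6', l++,r--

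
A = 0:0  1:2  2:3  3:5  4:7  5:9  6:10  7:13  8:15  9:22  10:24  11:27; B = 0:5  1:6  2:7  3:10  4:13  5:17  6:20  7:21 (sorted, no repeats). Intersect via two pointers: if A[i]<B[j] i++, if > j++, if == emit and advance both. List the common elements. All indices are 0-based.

i=0 j=0: 0<5, i++
i=1 j=0: 2<5, i++
i=2 j=0: 3<5, i++
i=3 j=0: 5==5 emit, i++,j++
i=4 j=1: 7>6, j++
i=4 j=2: 7==7 emit, i++,j++
i=5 j=3: 9<10, i++
i=6 j=3: 10==10 emit, i++,j++
i=7 j=4: 13==13 emit, i++,j++
i=8 j=5: 15<17, i++
i=9 j=5: 22>17, j++
i=9 j=6: 22>20, j++
i=9 j=7: 22>21, j++

intersection = [5, 7, 10, 13]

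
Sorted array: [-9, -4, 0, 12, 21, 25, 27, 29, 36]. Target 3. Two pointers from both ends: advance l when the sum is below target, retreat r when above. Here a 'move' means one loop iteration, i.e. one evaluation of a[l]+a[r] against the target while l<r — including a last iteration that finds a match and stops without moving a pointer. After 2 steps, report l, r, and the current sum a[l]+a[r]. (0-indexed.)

l=0, r=6, sum=18

l=0 r=8: -9+36=27 >3, r--
l=0 r=7: -9+29=20 >3, r--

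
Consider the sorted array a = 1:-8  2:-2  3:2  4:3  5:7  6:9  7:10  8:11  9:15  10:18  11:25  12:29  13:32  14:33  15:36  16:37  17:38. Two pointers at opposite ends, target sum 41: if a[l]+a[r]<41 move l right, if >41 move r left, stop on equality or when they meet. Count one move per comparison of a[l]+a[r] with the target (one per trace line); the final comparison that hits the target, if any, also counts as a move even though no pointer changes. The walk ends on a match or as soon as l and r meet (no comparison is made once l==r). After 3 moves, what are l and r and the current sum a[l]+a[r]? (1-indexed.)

[1,17] -8+38=30 <41 → l++
[2,17] -2+38=36 <41 → l++
[3,17] 2+38=40 <41 → l++

l=4, r=17, sum=41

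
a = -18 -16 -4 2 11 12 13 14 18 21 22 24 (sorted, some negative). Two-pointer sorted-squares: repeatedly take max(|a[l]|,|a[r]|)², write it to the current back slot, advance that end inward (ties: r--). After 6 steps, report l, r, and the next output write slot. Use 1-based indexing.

[1,12] |-18|<=|24| out[12]=576 → r--
[1,11] |-18|<=|22| out[11]=484 → r--
[1,10] |-18|<=|21| out[10]=441 → r--
[1,9] |-18|<=|18| out[9]=324 → r--
[1,8] |-18|>|14| out[8]=324 → l++
[2,8] |-16|>|14| out[7]=256 → l++

l=3, r=8, next write slot=6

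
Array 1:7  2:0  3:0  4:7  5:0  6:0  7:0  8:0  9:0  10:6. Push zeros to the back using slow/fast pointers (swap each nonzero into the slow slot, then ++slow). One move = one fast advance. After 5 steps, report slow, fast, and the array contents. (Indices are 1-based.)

(s=1,f=1) a[fast]=7≠0 swap→a[1]=7 → slow++,fast++
(s=2,f=2) a[fast]=0 → fast++
(s=2,f=3) a[fast]=0 → fast++
(s=2,f=4) a[fast]=7≠0 swap→a[2]=7 → slow++,fast++
(s=3,f=5) a[fast]=0 → fast++

slow=3, fast=6, a=[7, 7, 0, 0, 0, 0, 0, 0, 0, 6]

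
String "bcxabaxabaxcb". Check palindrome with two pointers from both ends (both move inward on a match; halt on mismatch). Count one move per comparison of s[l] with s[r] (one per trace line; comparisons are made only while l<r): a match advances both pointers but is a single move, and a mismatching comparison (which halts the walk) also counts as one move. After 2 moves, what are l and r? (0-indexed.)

l=0 r=12: 'b'=='b', l++,r--
l=1 r=11: 'c'=='c', l++,r--

l=2, r=10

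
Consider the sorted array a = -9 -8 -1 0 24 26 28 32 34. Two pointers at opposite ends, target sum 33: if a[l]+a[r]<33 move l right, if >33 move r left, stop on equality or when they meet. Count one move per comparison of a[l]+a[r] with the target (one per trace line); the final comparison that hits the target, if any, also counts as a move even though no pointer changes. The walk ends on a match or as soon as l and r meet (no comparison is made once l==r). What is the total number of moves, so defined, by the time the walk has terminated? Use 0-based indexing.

l=0 r=8: -9+34=25 <33, l++
l=1 r=8: -8+34=26 <33, l++
l=2 r=8: -1+34=33, found

3 moves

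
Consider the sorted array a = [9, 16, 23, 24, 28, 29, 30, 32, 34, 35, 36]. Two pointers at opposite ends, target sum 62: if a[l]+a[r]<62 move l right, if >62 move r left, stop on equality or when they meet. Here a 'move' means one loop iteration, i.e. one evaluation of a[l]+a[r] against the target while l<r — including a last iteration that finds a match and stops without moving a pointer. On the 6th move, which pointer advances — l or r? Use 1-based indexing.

r

l=1 r=11: 9+36=45 <62, l++
l=2 r=11: 16+36=52 <62, l++
l=3 r=11: 23+36=59 <62, l++
l=4 r=11: 24+36=60 <62, l++
l=5 r=11: 28+36=64 >62, r--
l=5 r=10: 28+35=63 >62, r--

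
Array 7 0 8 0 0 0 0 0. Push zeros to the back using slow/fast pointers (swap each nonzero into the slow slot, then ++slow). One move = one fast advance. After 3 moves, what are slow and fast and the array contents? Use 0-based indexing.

slow=2, fast=3, a=[7, 8, 0, 0, 0, 0, 0, 0]

(s=0,f=0) a[fast]=7≠0 swap→a[0]=7 → slow++,fast++
(s=1,f=1) a[fast]=0 → fast++
(s=1,f=2) a[fast]=8≠0 swap→a[1]=8 → slow++,fast++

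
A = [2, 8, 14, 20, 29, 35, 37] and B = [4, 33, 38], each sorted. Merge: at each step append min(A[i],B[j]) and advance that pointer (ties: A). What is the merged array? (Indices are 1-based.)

i=1 j=1: A[i]=2<=B[j]=4 take 2, i++
i=2 j=1: A[i]=8>B[j]=4 take 4, j++
i=2 j=2: A[i]=8<=B[j]=33 take 8, i++
i=3 j=2: A[i]=14<=B[j]=33 take 14, i++
i=4 j=2: A[i]=20<=B[j]=33 take 20, i++
i=5 j=2: A[i]=29<=B[j]=33 take 29, i++
i=6 j=2: A[i]=35>B[j]=33 take 33, j++
i=6 j=3: A[i]=35<=B[j]=38 take 35, i++
i=7 j=3: A[i]=37<=B[j]=38 take 37, i++
i=8 j=3: A done, take B[j]=38, j++

[2, 4, 8, 14, 20, 29, 33, 35, 37, 38]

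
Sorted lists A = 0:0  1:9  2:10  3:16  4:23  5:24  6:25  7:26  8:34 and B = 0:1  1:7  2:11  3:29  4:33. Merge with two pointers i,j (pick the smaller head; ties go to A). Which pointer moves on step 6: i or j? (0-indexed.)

i=0 j=0: A[i]=0<=B[j]=1 take 0, i++
i=1 j=0: A[i]=9>B[j]=1 take 1, j++
i=1 j=1: A[i]=9>B[j]=7 take 7, j++
i=1 j=2: A[i]=9<=B[j]=11 take 9, i++
i=2 j=2: A[i]=10<=B[j]=11 take 10, i++
i=3 j=2: A[i]=16>B[j]=11 take 11, j++

j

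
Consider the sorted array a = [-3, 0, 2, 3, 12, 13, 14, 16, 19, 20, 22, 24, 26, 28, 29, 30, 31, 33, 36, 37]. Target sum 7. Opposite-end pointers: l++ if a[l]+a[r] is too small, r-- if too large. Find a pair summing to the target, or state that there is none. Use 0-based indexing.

no pair

[0,19] -3+37=34 >7 → r--
[0,18] -3+36=33 >7 → r--
[0,17] -3+33=30 >7 → r--
[0,16] -3+31=28 >7 → r--
[0,15] -3+30=27 >7 → r--
[0,14] -3+29=26 >7 → r--
[0,13] -3+28=25 >7 → r--
[0,12] -3+26=23 >7 → r--
[0,11] -3+24=21 >7 → r--
[0,10] -3+22=19 >7 → r--
[0,9] -3+20=17 >7 → r--
[0,8] -3+19=16 >7 → r--
[0,7] -3+16=13 >7 → r--
[0,6] -3+14=11 >7 → r--
[0,5] -3+13=10 >7 → r--
[0,4] -3+12=9 >7 → r--
[0,3] -3+3=0 <7 → l++
[1,3] 0+3=3 <7 → l++
[2,3] 2+3=5 <7 → l++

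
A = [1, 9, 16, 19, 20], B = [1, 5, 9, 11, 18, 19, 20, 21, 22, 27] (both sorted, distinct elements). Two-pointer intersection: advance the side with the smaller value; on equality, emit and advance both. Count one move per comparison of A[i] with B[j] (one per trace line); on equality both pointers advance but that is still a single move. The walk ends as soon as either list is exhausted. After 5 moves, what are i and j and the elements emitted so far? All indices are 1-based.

[i=1,j=1] 1==1 emit → i++,j++
[i=2,j=2] 9>5 → j++
[i=2,j=3] 9==9 emit → i++,j++
[i=3,j=4] 16>11 → j++
[i=3,j=5] 16<18 → i++

i=4, j=5, emitted=[1, 9]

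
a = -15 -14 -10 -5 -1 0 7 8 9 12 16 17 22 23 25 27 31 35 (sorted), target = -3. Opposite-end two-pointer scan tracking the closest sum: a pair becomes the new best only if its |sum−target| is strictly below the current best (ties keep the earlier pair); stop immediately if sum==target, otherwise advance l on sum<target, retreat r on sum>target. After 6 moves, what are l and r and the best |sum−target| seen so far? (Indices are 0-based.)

l=0, r=11, best |Δ|=10

l=0 r=17: -15+35=20 d=23 *, r--
l=0 r=16: -15+31=16 d=19 *, r--
l=0 r=15: -15+27=12 d=15 *, r--
l=0 r=14: -15+25=10 d=13 *, r--
l=0 r=13: -15+23=8 d=11 *, r--
l=0 r=12: -15+22=7 d=10 *, r--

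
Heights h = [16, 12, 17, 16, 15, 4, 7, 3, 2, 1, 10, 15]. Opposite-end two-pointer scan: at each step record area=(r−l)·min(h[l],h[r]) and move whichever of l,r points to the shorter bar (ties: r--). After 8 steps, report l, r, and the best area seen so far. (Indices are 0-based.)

l=0, r=3, best area=165

[0,11] min(16,15)*11=165 best=165 * → r--
[0,10] min(16,10)*10=100 best=165 → r--
[0,9] min(16,1)*9=9 best=165 → r--
[0,8] min(16,2)*8=16 best=165 → r--
[0,7] min(16,3)*7=21 best=165 → r--
[0,6] min(16,7)*6=42 best=165 → r--
[0,5] min(16,4)*5=20 best=165 → r--
[0,4] min(16,15)*4=60 best=165 → r--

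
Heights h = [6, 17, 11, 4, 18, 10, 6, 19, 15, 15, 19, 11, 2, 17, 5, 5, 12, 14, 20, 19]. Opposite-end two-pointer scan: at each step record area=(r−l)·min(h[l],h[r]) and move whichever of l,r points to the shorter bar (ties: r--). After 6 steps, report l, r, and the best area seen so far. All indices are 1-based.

l=1 r=20: min(6,19)*19=114 best=114 *, l++
l=2 r=20: min(17,19)*18=306 best=306 *, l++
l=3 r=20: min(11,19)*17=187 best=306, l++
l=4 r=20: min(4,19)*16=64 best=306, l++
l=5 r=20: min(18,19)*15=270 best=306, l++
l=6 r=20: min(10,19)*14=140 best=306, l++

l=7, r=20, best area=306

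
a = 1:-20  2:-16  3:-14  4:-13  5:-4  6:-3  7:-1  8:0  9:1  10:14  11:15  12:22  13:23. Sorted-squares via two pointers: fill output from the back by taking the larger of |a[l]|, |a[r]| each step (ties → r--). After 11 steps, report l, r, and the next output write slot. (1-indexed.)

[1,13] |-20|<=|23| out[13]=529 → r--
[1,12] |-20|<=|22| out[12]=484 → r--
[1,11] |-20|>|15| out[11]=400 → l++
[2,11] |-16|>|15| out[10]=256 → l++
[3,11] |-14|<=|15| out[9]=225 → r--
[3,10] |-14|<=|14| out[8]=196 → r--
[3,9] |-14|>|1| out[7]=196 → l++
[4,9] |-13|>|1| out[6]=169 → l++
[5,9] |-4|>|1| out[5]=16 → l++
[6,9] |-3|>|1| out[4]=9 → l++
[7,9] |-1|<=|1| out[3]=1 → r--

l=7, r=8, next write slot=2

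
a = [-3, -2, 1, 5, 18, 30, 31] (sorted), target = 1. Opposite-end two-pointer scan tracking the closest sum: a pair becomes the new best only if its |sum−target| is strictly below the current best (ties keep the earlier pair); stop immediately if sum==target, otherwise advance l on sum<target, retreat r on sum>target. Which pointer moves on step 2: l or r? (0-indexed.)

[0,6] -3+31=28 d=27 * → r--
[0,5] -3+30=27 d=26 * → r--

r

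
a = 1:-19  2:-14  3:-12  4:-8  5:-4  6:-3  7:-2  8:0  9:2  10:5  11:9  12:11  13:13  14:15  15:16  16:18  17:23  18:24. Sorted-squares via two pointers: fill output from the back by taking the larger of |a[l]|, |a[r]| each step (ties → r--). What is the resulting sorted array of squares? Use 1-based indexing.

[1,18] |-19|<=|24| out[18]=576 → r--
[1,17] |-19|<=|23| out[17]=529 → r--
[1,16] |-19|>|18| out[16]=361 → l++
[2,16] |-14|<=|18| out[15]=324 → r--
[2,15] |-14|<=|16| out[14]=256 → r--
[2,14] |-14|<=|15| out[13]=225 → r--
[2,13] |-14|>|13| out[12]=196 → l++
[3,13] |-12|<=|13| out[11]=169 → r--
[3,12] |-12|>|11| out[10]=144 → l++
[4,12] |-8|<=|11| out[9]=121 → r--
[4,11] |-8|<=|9| out[8]=81 → r--
[4,10] |-8|>|5| out[7]=64 → l++
[5,10] |-4|<=|5| out[6]=25 → r--
[5,9] |-4|>|2| out[5]=16 → l++
[6,9] |-3|>|2| out[4]=9 → l++
[7,9] |-2|<=|2| out[3]=4 → r--
[7,8] |-2|>|0| out[2]=4 → l++
[8,8] |0|<=|0| out[1]=0 → r--

[0, 4, 4, 9, 16, 25, 64, 81, 121, 144, 169, 196, 225, 256, 324, 361, 529, 576]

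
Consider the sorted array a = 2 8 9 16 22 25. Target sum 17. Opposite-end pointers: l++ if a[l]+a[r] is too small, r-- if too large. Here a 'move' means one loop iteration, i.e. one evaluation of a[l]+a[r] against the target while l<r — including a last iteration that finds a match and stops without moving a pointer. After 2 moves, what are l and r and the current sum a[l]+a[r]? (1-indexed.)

[1,6] 2+25=27 >17 → r--
[1,5] 2+22=24 >17 → r--

l=1, r=4, sum=18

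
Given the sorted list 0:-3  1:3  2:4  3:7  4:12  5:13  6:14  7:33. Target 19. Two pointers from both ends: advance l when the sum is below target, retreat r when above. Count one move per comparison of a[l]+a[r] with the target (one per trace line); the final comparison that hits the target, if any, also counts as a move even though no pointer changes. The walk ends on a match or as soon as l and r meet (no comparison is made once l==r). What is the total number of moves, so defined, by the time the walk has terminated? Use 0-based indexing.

7 moves

l=0 r=7: -3+33=30 >19, r--
l=0 r=6: -3+14=11 <19, l++
l=1 r=6: 3+14=17 <19, l++
l=2 r=6: 4+14=18 <19, l++
l=3 r=6: 7+14=21 >19, r--
l=3 r=5: 7+13=20 >19, r--
l=3 r=4: 7+12=19, found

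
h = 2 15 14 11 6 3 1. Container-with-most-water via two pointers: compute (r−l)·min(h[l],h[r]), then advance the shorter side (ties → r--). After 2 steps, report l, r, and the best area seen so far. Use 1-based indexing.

l=1 r=7: min(2,1)*6=6 best=6 *, r--
l=1 r=6: min(2,3)*5=10 best=10 *, l++

l=2, r=6, best area=10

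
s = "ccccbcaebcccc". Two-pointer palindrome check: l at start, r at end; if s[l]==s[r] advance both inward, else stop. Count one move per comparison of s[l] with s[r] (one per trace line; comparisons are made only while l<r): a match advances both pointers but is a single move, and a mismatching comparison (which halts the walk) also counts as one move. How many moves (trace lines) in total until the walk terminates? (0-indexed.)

[0,12] 'c'=='c' → l++,r--
[1,11] 'c'=='c' → l++,r--
[2,10] 'c'=='c' → l++,r--
[3,9] 'c'=='c' → l++,r--
[4,8] 'b'=='b' → l++,r--
[5,7] 'c'!='e' → stop

6 moves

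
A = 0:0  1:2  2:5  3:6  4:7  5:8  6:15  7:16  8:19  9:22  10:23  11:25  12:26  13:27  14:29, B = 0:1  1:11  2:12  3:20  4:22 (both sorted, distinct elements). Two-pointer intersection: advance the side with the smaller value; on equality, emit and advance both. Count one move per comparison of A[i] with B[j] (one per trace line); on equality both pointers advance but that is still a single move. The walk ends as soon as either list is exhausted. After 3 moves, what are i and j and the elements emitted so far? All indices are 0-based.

i=2, j=1, emitted=[]

i=0 j=0: 0<1, i++
i=1 j=0: 2>1, j++
i=1 j=1: 2<11, i++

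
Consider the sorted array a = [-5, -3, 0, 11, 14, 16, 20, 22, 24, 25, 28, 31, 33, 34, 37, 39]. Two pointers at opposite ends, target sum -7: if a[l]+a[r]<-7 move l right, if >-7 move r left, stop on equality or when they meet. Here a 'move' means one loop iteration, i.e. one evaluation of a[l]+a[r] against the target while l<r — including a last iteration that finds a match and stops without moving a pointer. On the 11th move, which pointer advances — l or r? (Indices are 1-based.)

[1,16] -5+39=34 >-7 → r--
[1,15] -5+37=32 >-7 → r--
[1,14] -5+34=29 >-7 → r--
[1,13] -5+33=28 >-7 → r--
[1,12] -5+31=26 >-7 → r--
[1,11] -5+28=23 >-7 → r--
[1,10] -5+25=20 >-7 → r--
[1,9] -5+24=19 >-7 → r--
[1,8] -5+22=17 >-7 → r--
[1,7] -5+20=15 >-7 → r--
[1,6] -5+16=11 >-7 → r--

r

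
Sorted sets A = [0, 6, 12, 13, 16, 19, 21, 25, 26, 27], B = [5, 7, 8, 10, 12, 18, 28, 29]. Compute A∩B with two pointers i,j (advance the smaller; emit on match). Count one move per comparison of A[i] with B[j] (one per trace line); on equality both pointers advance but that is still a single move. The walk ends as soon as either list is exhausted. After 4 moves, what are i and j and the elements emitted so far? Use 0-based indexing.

[i=0,j=0] 0<5 → i++
[i=1,j=0] 6>5 → j++
[i=1,j=1] 6<7 → i++
[i=2,j=1] 12>7 → j++

i=2, j=2, emitted=[]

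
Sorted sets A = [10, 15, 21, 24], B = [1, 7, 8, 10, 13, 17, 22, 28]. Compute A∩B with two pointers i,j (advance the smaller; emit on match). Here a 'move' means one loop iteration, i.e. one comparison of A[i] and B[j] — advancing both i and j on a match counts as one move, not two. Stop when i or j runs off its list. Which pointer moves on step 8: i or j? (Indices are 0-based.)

i

[i=0,j=0] 10>1 → j++
[i=0,j=1] 10>7 → j++
[i=0,j=2] 10>8 → j++
[i=0,j=3] 10==10 emit → i++,j++
[i=1,j=4] 15>13 → j++
[i=1,j=5] 15<17 → i++
[i=2,j=5] 21>17 → j++
[i=2,j=6] 21<22 → i++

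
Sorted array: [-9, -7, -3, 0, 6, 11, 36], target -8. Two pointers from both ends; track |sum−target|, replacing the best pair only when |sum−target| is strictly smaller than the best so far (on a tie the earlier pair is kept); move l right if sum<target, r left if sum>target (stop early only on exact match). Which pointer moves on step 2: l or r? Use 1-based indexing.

[1,7] -9+36=27 d=35 * → r--
[1,6] -9+11=2 d=10 * → r--

r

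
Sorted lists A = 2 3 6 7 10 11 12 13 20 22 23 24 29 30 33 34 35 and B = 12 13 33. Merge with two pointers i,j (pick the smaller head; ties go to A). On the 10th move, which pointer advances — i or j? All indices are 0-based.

j

i=0 j=0: A[i]=2<=B[j]=12 take 2, i++
i=1 j=0: A[i]=3<=B[j]=12 take 3, i++
i=2 j=0: A[i]=6<=B[j]=12 take 6, i++
i=3 j=0: A[i]=7<=B[j]=12 take 7, i++
i=4 j=0: A[i]=10<=B[j]=12 take 10, i++
i=5 j=0: A[i]=11<=B[j]=12 take 11, i++
i=6 j=0: A[i]=12<=B[j]=12 take 12, i++
i=7 j=0: A[i]=13>B[j]=12 take 12, j++
i=7 j=1: A[i]=13<=B[j]=13 take 13, i++
i=8 j=1: A[i]=20>B[j]=13 take 13, j++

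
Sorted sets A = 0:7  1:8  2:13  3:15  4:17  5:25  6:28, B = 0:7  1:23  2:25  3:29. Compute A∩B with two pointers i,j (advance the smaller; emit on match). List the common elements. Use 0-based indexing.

[i=0,j=0] 7==7 emit → i++,j++
[i=1,j=1] 8<23 → i++
[i=2,j=1] 13<23 → i++
[i=3,j=1] 15<23 → i++
[i=4,j=1] 17<23 → i++
[i=5,j=1] 25>23 → j++
[i=5,j=2] 25==25 emit → i++,j++
[i=6,j=3] 28<29 → i++

intersection = [7, 25]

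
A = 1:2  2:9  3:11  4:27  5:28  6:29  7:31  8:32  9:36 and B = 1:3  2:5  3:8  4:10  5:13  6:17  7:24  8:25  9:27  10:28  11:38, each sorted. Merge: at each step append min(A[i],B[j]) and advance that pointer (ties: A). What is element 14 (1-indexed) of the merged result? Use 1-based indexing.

i=1 j=1: A[i]=2<=B[j]=3 take 2, i++
i=2 j=1: A[i]=9>B[j]=3 take 3, j++
i=2 j=2: A[i]=9>B[j]=5 take 5, j++
i=2 j=3: A[i]=9>B[j]=8 take 8, j++
i=2 j=4: A[i]=9<=B[j]=10 take 9, i++
i=3 j=4: A[i]=11>B[j]=10 take 10, j++
i=3 j=5: A[i]=11<=B[j]=13 take 11, i++
i=4 j=5: A[i]=27>B[j]=13 take 13, j++
i=4 j=6: A[i]=27>B[j]=17 take 17, j++
i=4 j=7: A[i]=27>B[j]=24 take 24, j++
i=4 j=8: A[i]=27>B[j]=25 take 25, j++
i=4 j=9: A[i]=27<=B[j]=27 take 27, i++
i=5 j=9: A[i]=28>B[j]=27 take 27, j++
i=5 j=10: A[i]=28<=B[j]=28 take 28, i++
i=6 j=10: A[i]=29>B[j]=28 take 28, j++
i=6 j=11: A[i]=29<=B[j]=38 take 29, i++
i=7 j=11: A[i]=31<=B[j]=38 take 31, i++
i=8 j=11: A[i]=32<=B[j]=38 take 32, i++
i=9 j=11: A[i]=36<=B[j]=38 take 36, i++
i=10 j=11: A done, take B[j]=38, j++

merged[14] = 28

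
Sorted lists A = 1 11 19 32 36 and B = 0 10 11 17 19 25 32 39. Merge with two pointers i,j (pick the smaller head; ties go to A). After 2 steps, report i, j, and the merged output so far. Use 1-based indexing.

i=2, j=2, merged so far=[0, 1]

[i=1,j=1] A[i]=1>B[j]=0 take 0 → j++
[i=1,j=2] A[i]=1<=B[j]=10 take 1 → i++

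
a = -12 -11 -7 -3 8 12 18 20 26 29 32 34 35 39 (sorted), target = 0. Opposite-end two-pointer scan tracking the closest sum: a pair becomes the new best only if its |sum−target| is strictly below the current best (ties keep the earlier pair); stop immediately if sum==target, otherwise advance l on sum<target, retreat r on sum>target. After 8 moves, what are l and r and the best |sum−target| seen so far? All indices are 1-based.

l=1, r=6, best |Δ|=6

l=1 r=14: -12+39=27 d=27 *, r--
l=1 r=13: -12+35=23 d=23 *, r--
l=1 r=12: -12+34=22 d=22 *, r--
l=1 r=11: -12+32=20 d=20 *, r--
l=1 r=10: -12+29=17 d=17 *, r--
l=1 r=9: -12+26=14 d=14 *, r--
l=1 r=8: -12+20=8 d=8 *, r--
l=1 r=7: -12+18=6 d=6 *, r--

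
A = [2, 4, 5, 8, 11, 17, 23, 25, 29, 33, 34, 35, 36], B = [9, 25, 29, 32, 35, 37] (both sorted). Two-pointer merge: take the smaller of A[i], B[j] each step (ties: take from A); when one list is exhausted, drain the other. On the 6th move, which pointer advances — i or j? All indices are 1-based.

[i=1,j=1] A[i]=2<=B[j]=9 take 2 → i++
[i=2,j=1] A[i]=4<=B[j]=9 take 4 → i++
[i=3,j=1] A[i]=5<=B[j]=9 take 5 → i++
[i=4,j=1] A[i]=8<=B[j]=9 take 8 → i++
[i=5,j=1] A[i]=11>B[j]=9 take 9 → j++
[i=5,j=2] A[i]=11<=B[j]=25 take 11 → i++

i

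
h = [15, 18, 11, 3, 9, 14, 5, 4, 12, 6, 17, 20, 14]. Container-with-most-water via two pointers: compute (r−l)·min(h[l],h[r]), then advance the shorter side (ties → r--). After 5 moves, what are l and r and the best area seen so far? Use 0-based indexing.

l=4, r=11, best area=180

l=0 r=12: min(15,14)*12=168 best=168 *, r--
l=0 r=11: min(15,20)*11=165 best=168, l++
l=1 r=11: min(18,20)*10=180 best=180 *, l++
l=2 r=11: min(11,20)*9=99 best=180, l++
l=3 r=11: min(3,20)*8=24 best=180, l++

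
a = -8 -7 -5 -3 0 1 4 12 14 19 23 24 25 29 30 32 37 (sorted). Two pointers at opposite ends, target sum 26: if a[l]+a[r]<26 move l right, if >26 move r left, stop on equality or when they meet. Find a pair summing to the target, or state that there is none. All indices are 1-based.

(-3, 29)

l=1 r=17: -8+37=29 >26, r--
l=1 r=16: -8+32=24 <26, l++
l=2 r=16: -7+32=25 <26, l++
l=3 r=16: -5+32=27 >26, r--
l=3 r=15: -5+30=25 <26, l++
l=4 r=15: -3+30=27 >26, r--
l=4 r=14: -3+29=26, found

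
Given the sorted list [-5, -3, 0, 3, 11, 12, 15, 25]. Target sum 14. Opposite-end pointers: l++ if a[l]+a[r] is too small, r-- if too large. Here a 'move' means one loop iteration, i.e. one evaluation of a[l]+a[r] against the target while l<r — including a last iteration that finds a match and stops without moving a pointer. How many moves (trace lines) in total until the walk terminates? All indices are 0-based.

7 moves

[0,7] -5+25=20 >14 → r--
[0,6] -5+15=10 <14 → l++
[1,6] -3+15=12 <14 → l++
[2,6] 0+15=15 >14 → r--
[2,5] 0+12=12 <14 → l++
[3,5] 3+12=15 >14 → r--
[3,4] 3+11=14 → found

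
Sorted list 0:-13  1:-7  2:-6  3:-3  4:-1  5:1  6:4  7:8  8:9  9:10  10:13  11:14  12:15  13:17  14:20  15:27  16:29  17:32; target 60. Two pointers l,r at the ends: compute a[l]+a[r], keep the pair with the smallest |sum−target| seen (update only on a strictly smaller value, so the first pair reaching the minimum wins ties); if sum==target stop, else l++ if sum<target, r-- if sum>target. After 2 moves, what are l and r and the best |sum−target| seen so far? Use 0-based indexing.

[0,17] -13+32=19 d=41 * → l++
[1,17] -7+32=25 d=35 * → l++

l=2, r=17, best |Δ|=35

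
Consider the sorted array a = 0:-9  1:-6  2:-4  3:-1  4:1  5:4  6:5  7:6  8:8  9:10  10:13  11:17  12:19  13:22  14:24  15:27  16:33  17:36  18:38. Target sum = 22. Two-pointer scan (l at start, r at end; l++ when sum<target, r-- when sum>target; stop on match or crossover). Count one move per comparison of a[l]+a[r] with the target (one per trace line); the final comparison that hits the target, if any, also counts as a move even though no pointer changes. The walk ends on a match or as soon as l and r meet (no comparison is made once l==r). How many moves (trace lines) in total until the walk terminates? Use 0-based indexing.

14 moves

[0,18] -9+38=29 >22 → r--
[0,17] -9+36=27 >22 → r--
[0,16] -9+33=24 >22 → r--
[0,15] -9+27=18 <22 → l++
[1,15] -6+27=21 <22 → l++
[2,15] -4+27=23 >22 → r--
[2,14] -4+24=20 <22 → l++
[3,14] -1+24=23 >22 → r--
[3,13] -1+22=21 <22 → l++
[4,13] 1+22=23 >22 → r--
[4,12] 1+19=20 <22 → l++
[5,12] 4+19=23 >22 → r--
[5,11] 4+17=21 <22 → l++
[6,11] 5+17=22 → found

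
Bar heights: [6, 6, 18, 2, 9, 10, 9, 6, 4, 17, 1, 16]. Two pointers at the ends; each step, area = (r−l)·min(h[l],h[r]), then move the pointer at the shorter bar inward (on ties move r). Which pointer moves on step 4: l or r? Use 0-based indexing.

r

l=0 r=11: min(6,16)*11=66 best=66 *, l++
l=1 r=11: min(6,16)*10=60 best=66, l++
l=2 r=11: min(18,16)*9=144 best=144 *, r--
l=2 r=10: min(18,1)*8=8 best=144, r--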